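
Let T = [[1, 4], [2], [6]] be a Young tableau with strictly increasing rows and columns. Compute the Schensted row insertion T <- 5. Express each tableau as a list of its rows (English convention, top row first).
5 is larger than every entry of row 1, so it is appended to row 1. The new tableau is [[1, 4, 5], [2], [6]].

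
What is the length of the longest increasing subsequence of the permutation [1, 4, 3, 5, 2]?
3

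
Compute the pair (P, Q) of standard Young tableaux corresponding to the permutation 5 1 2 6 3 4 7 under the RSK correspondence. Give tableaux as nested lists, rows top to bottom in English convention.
P = [[1, 2, 3, 4, 7], [5, 6]], Q = [[1, 3, 4, 6, 7], [2, 5]]

Insert each entry of the permutation into P by Schensted row insertion, recording in Q the position of each new cell.

Insert 5: appended to row 1. P = [[5]].
Insert 1: 1 bumps 5 from row 1; 5 starts row 2. P = [[1], [5]].
Insert 2: appended to row 1. P = [[1, 2], [5]].
Insert 6: appended to row 1. P = [[1, 2, 6], [5]].
Insert 3: 3 bumps 6 from row 1; 6 appends to row 2. P = [[1, 2, 3], [5, 6]].
Insert 4: appended to row 1. P = [[1, 2, 3, 4], [5, 6]].
Insert 7: appended to row 1. P = [[1, 2, 3, 4, 7], [5, 6]].

So P = [[1, 2, 3, 4, 7], [5, 6]], Q = [[1, 3, 4, 6, 7], [2, 5]].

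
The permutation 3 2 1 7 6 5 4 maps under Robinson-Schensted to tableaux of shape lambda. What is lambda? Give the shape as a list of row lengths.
Row-insert each entry into an empty tableau.

After inserting 3: P = [[3]].
After inserting 2: P = [[2], [3]].
After inserting 1: P = [[1], [2], [3]].
After inserting 7: P = [[1, 7], [2], [3]].
After inserting 6: P = [[1, 6], [2, 7], [3]].
After inserting 5: P = [[1, 5], [2, 6], [3, 7]].
After inserting 4: P = [[1, 4], [2, 5], [3, 6], [7]].

The final insertion tableau P = [[1, 4], [2, 5], [3, 6], [7]] has shape [2, 2, 2, 1].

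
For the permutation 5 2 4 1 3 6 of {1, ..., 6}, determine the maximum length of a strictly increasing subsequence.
3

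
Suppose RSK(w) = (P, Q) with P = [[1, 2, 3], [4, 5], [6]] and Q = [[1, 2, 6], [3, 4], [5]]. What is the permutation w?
4 6 1 5 2 3

Reverse the RSK construction: for i from n down to 1, find the cell of Q containing i, remove the entry at that cell from P, and reverse-bump it up through P; the value ejected from row 1 is w(i).

Step i=6: Q has 6 at row 1, column 3; remove that cell from P, ejecting 3. So w(6) = 3. P is now [[1, 2], [4, 5], [6]].
Step i=5: Q has 5 at row 3, column 1; remove 6 from row 3 of P and reverse-bump: 6 enters row 2 and ejects 5; 5 enters row 1 and ejects 2. So w(5) = 2. P is now [[1, 5], [4, 6]].
Step i=4: Q has 4 at row 2, column 2; remove 6 from row 2 of P and reverse-bump: 6 enters row 1 and ejects 5. So w(4) = 5. P is now [[1, 6], [4]].
Step i=3: Q has 3 at row 2, column 1; remove 4 from row 2 of P and reverse-bump: 4 enters row 1 and ejects 1. So w(3) = 1. P is now [[4, 6]].
Step i=2: Q has 2 at row 1, column 2; remove that cell from P, ejecting 6. So w(2) = 6. P is now [[4]].
Step i=1: Q has 1 at row 1, column 1; remove that cell from P, ejecting 4. So w(1) = 4. P is now [].

So w = 4 6 1 5 2 3.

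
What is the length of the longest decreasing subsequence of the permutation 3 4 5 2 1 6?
3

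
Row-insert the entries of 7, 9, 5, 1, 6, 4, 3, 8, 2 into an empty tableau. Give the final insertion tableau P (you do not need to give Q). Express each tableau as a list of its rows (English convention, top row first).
P = [[1, 2, 8], [3, 6], [4, 9], [5], [7]]

Insert 7: appended to row 1. P = [[7]].
Insert 9: appended to row 1. P = [[7, 9]].
Insert 5: 5 bumps 7 from row 1; 7 starts row 2. P = [[5, 9], [7]].
Insert 1: 1 bumps 5 from row 1; 5 bumps 7 from row 2; 7 starts row 3. P = [[1, 9], [5], [7]].
Insert 6: 6 bumps 9 from row 1; 9 appends to row 2. P = [[1, 6], [5, 9], [7]].
Insert 4: 4 bumps 6 from row 1; 6 bumps 9 from row 2; 9 appends to row 3. P = [[1, 4], [5, 6], [7, 9]].
Insert 3: 3 bumps 4 from row 1; 4 bumps 5 from row 2; 5 bumps 7 from row 3; 7 starts row 4. P = [[1, 3], [4, 6], [5, 9], [7]].
Insert 8: appended to row 1. P = [[1, 3, 8], [4, 6], [5, 9], [7]].
Insert 2: 2 bumps 3 from row 1; 3 bumps 4 from row 2; 4 bumps 5 from row 3; 5 bumps 7 from row 4; 7 starts row 5. P = [[1, 2, 8], [3, 6], [4, 9], [5], [7]].

So P = [[1, 2, 8], [3, 6], [4, 9], [5], [7]].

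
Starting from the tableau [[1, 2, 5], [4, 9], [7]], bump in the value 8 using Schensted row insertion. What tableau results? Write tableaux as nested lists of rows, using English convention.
8 is larger than every entry of row 1, so it is appended to row 1. The new tableau is [[1, 2, 5, 8], [4, 9], [7]].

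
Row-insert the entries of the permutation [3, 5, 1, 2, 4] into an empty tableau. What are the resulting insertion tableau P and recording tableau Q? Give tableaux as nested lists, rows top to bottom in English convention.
Insert each entry of the permutation into P by Schensted row insertion, recording in Q the position of each new cell.

Insert 3: appended to row 1. P = [[3]].
Insert 5: appended to row 1. P = [[3, 5]].
Insert 1: 1 bumps 3 from row 1; 3 starts row 2. P = [[1, 5], [3]].
Insert 2: 2 bumps 5 from row 1; 5 appends to row 2. P = [[1, 2], [3, 5]].
Insert 4: appended to row 1. P = [[1, 2, 4], [3, 5]].

So P = [[1, 2, 4], [3, 5]], Q = [[1, 2, 5], [3, 4]].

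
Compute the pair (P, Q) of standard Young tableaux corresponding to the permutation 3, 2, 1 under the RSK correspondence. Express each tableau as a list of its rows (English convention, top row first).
P = [[1], [2], [3]], Q = [[1], [2], [3]]

Insert each entry of the permutation into P by Schensted row insertion, recording in Q the position of each new cell.

Insert 3: appended to row 1. P = [[3]], Q = [[1]].
Insert 2: 2 bumps 3 from row 1; 3 starts row 2. P = [[2], [3]], Q = [[1], [2]].
Insert 1: 1 bumps 2 from row 1; 2 bumps 3 from row 2; 3 starts row 3. P = [[1], [2], [3]], Q = [[1], [2], [3]].

So P = [[1], [2], [3]], Q = [[1], [2], [3]].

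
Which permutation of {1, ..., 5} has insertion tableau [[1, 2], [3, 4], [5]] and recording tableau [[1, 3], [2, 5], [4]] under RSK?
5 3 4 1 2

Reverse the RSK construction: for i from n down to 1, find the cell of Q containing i, remove the entry at that cell from P, and reverse-bump it up through P; the value ejected from row 1 is w(i).

Step i=5: Q has 5 at row 2, column 2; remove 4 from row 2 of P and reverse-bump: 4 enters row 1 and ejects 2. So w(5) = 2. P is now [[1, 4], [3], [5]].
Step i=4: Q has 4 at row 3, column 1; remove 5 from row 3 of P and reverse-bump: 5 enters row 2 and ejects 3; 3 enters row 1 and ejects 1. So w(4) = 1. P is now [[3, 4], [5]].
Step i=3: Q has 3 at row 1, column 2; remove that cell from P, ejecting 4. So w(3) = 4. P is now [[3], [5]].
Step i=2: Q has 2 at row 2, column 1; remove 5 from row 2 of P and reverse-bump: 5 enters row 1 and ejects 3. So w(2) = 3. P is now [[5]].
Step i=1: Q has 1 at row 1, column 1; remove that cell from P, ejecting 5. So w(1) = 5. P is now [].

So w = 5 3 4 1 2.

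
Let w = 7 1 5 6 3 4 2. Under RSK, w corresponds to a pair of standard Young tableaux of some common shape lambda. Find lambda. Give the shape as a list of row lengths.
RSK row insertion gives P = [[1, 2, 4], [3, 6], [5], [7]], which has shape [3, 2, 1, 1].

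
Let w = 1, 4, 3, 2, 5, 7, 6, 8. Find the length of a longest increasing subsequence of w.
5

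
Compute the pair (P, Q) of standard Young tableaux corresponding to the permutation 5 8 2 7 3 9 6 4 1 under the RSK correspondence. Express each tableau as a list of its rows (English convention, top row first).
P = [[1, 3, 4], [2, 6, 9], [5], [7], [8]], Q = [[1, 2, 6], [3, 4, 7], [5], [8], [9]]

Insert each entry of the permutation into P by Schensted row insertion, recording in Q the position of each new cell.

After inserting 5: P = [[5]].
After inserting 8: P = [[5, 8]].
After inserting 2: P = [[2, 8], [5]].
After inserting 7: P = [[2, 7], [5, 8]].
After inserting 3: P = [[2, 3], [5, 7], [8]].
After inserting 9: P = [[2, 3, 9], [5, 7], [8]].
After inserting 6: P = [[2, 3, 6], [5, 7, 9], [8]].
After inserting 4: P = [[2, 3, 4], [5, 6, 9], [7], [8]].
After inserting 1: P = [[1, 3, 4], [2, 6, 9], [5], [7], [8]].

So P = [[1, 3, 4], [2, 6, 9], [5], [7], [8]], Q = [[1, 2, 6], [3, 4, 7], [5], [8], [9]].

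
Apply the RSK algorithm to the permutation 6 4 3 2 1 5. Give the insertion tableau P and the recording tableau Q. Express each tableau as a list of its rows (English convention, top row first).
P = [[1, 5], [2], [3], [4], [6]], Q = [[1, 6], [2], [3], [4], [5]]

Insert each entry of the permutation into P by Schensted row insertion, recording in Q the position of each new cell.

Insert 6: appended to row 1. P = [[6]].
Insert 4: 4 bumps 6 from row 1; 6 starts row 2. P = [[4], [6]].
Insert 3: 3 bumps 4 from row 1; 4 bumps 6 from row 2; 6 starts row 3. P = [[3], [4], [6]].
Insert 2: 2 bumps 3 from row 1; 3 bumps 4 from row 2; 4 bumps 6 from row 3; 6 starts row 4. P = [[2], [3], [4], [6]].
Insert 1: 1 bumps 2 from row 1; 2 bumps 3 from row 2; 3 bumps 4 from row 3; 4 bumps 6 from row 4; 6 starts row 5. P = [[1], [2], [3], [4], [6]].
Insert 5: appended to row 1. P = [[1, 5], [2], [3], [4], [6]].

So P = [[1, 5], [2], [3], [4], [6]], Q = [[1, 6], [2], [3], [4], [5]].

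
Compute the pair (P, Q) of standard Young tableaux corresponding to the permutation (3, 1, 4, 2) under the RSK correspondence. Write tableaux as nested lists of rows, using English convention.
P = [[1, 2], [3, 4]], Q = [[1, 3], [2, 4]]

Insert each entry of the permutation into P by Schensted row insertion, recording in Q the position of each new cell.

Insert 3: appended to row 1. P = [[3]].
Insert 1: 1 bumps 3 from row 1; 3 starts row 2. P = [[1], [3]].
Insert 4: appended to row 1. P = [[1, 4], [3]].
Insert 2: 2 bumps 4 from row 1; 4 appends to row 2. P = [[1, 2], [3, 4]].

So P = [[1, 2], [3, 4]], Q = [[1, 3], [2, 4]].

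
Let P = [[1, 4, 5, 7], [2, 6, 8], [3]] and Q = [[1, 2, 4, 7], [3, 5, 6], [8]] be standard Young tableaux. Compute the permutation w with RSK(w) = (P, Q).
3 6 2 8 4 5 7 1

Reverse the RSK construction: for i from n down to 1, find the cell of Q containing i, remove the entry at that cell from P, and reverse-bump it up through P; the value ejected from row 1 is w(i).

Step i=8: Q has 8 at row 3, column 1; remove 3 from row 3 of P and reverse-bump: 3 enters row 2 and ejects 2; 2 enters row 1 and ejects 1. So w(8) = 1. P is now [[2, 4, 5, 7], [3, 6, 8]].
Step i=7: Q has 7 at row 1, column 4; remove that cell from P, ejecting 7. So w(7) = 7. P is now [[2, 4, 5], [3, 6, 8]].
Step i=6: Q has 6 at row 2, column 3; remove 8 from row 2 of P and reverse-bump: 8 enters row 1 and ejects 5. So w(6) = 5. P is now [[2, 4, 8], [3, 6]].
Step i=5: Q has 5 at row 2, column 2; remove 6 from row 2 of P and reverse-bump: 6 enters row 1 and ejects 4. So w(5) = 4. P is now [[2, 6, 8], [3]].
Step i=4: Q has 4 at row 1, column 3; remove that cell from P, ejecting 8. So w(4) = 8. P is now [[2, 6], [3]].
Step i=3: Q has 3 at row 2, column 1; remove 3 from row 2 of P and reverse-bump: 3 enters row 1 and ejects 2. So w(3) = 2. P is now [[3, 6]].
Step i=2: Q has 2 at row 1, column 2; remove that cell from P, ejecting 6. So w(2) = 6. P is now [[3]].
Step i=1: Q has 1 at row 1, column 1; remove that cell from P, ejecting 3. So w(1) = 3. P is now [].

So w = 3 6 2 8 4 5 7 1.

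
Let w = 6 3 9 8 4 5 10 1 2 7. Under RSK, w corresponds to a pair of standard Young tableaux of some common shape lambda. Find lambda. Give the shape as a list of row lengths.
Row-insert each entry into an empty tableau.

After inserting 6: P = [[6]].
After inserting 3: P = [[3], [6]].
After inserting 9: P = [[3, 9], [6]].
After inserting 8: P = [[3, 8], [6, 9]].
After inserting 4: P = [[3, 4], [6, 8], [9]].
After inserting 5: P = [[3, 4, 5], [6, 8], [9]].
After inserting 10: P = [[3, 4, 5, 10], [6, 8], [9]].
After inserting 1: P = [[1, 4, 5, 10], [3, 8], [6], [9]].
After inserting 2: P = [[1, 2, 5, 10], [3, 4], [6, 8], [9]].
After inserting 7: P = [[1, 2, 5, 7], [3, 4, 10], [6, 8], [9]].

The final insertion tableau P = [[1, 2, 5, 7], [3, 4, 10], [6, 8], [9]] has shape [4, 3, 2, 1].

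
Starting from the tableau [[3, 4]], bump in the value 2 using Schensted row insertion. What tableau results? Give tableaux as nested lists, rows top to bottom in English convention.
In row 1, 2 replaces 3 (the leftmost entry greater than 2); 3 is bumped to row 2. 3 starts a new row 2. The new tableau is [[2, 4], [3]].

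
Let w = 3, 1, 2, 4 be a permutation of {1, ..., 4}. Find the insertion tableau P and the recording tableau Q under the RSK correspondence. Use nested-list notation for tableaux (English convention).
P = [[1, 2, 4], [3]], Q = [[1, 3, 4], [2]]

Insert each entry of the permutation into P by Schensted row insertion, recording in Q the position of each new cell.

After inserting 3: P = [[3]].
After inserting 1: P = [[1], [3]].
After inserting 2: P = [[1, 2], [3]].
After inserting 4: P = [[1, 2, 4], [3]].

So P = [[1, 2, 4], [3]], Q = [[1, 3, 4], [2]].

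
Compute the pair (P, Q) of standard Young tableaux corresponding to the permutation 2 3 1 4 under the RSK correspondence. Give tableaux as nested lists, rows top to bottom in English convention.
Insert each entry of the permutation into P by Schensted row insertion, recording in Q the position of each new cell.

Insert 2: appended to row 1. P = [[2]].
Insert 3: appended to row 1. P = [[2, 3]].
Insert 1: 1 bumps 2 from row 1; 2 starts row 2. P = [[1, 3], [2]].
Insert 4: appended to row 1. P = [[1, 3, 4], [2]].

So P = [[1, 3, 4], [2]], Q = [[1, 2, 4], [3]].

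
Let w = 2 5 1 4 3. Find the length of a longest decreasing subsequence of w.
3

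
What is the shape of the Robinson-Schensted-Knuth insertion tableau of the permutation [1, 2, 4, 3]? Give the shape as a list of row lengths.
RSK row insertion gives P = [[1, 2, 3], [4]], which has shape [3, 1].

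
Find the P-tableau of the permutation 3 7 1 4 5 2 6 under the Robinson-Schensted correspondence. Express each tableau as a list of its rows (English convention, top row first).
P = [[1, 2, 5, 6], [3, 4], [7]]

Insert 3: appended to row 1. P = [[3]].
Insert 7: appended to row 1. P = [[3, 7]].
Insert 1: 1 bumps 3 from row 1; 3 starts row 2. P = [[1, 7], [3]].
Insert 4: 4 bumps 7 from row 1; 7 appends to row 2. P = [[1, 4], [3, 7]].
Insert 5: appended to row 1. P = [[1, 4, 5], [3, 7]].
Insert 2: 2 bumps 4 from row 1; 4 bumps 7 from row 2; 7 starts row 3. P = [[1, 2, 5], [3, 4], [7]].
Insert 6: appended to row 1. P = [[1, 2, 5, 6], [3, 4], [7]].

So P = [[1, 2, 5, 6], [3, 4], [7]].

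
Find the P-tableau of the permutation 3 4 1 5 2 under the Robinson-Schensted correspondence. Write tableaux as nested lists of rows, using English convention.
P = [[1, 2, 5], [3, 4]]

Insert 3: appended to row 1. P = [[3]].
Insert 4: appended to row 1. P = [[3, 4]].
Insert 1: 1 bumps 3 from row 1; 3 starts row 2. P = [[1, 4], [3]].
Insert 5: appended to row 1. P = [[1, 4, 5], [3]].
Insert 2: 2 bumps 4 from row 1; 4 appends to row 2. P = [[1, 2, 5], [3, 4]].

So P = [[1, 2, 5], [3, 4]].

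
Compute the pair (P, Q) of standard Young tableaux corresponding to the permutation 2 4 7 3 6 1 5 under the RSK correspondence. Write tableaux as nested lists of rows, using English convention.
Insert each entry of the permutation into P by Schensted row insertion, recording in Q the position of each new cell.

Insert 2: appended to row 1. P = [[2]], Q = [[1]].
Insert 4: appended to row 1. P = [[2, 4]], Q = [[1, 2]].
Insert 7: appended to row 1. P = [[2, 4, 7]], Q = [[1, 2, 3]].
Insert 3: 3 bumps 4 from row 1; 4 starts row 2. P = [[2, 3, 7], [4]], Q = [[1, 2, 3], [4]].
Insert 6: 6 bumps 7 from row 1; 7 appends to row 2. P = [[2, 3, 6], [4, 7]], Q = [[1, 2, 3], [4, 5]].
Insert 1: 1 bumps 2 from row 1; 2 bumps 4 from row 2; 4 starts row 3. P = [[1, 3, 6], [2, 7], [4]], Q = [[1, 2, 3], [4, 5], [6]].
Insert 5: 5 bumps 6 from row 1; 6 bumps 7 from row 2; 7 appends to row 3. P = [[1, 3, 5], [2, 6], [4, 7]], Q = [[1, 2, 3], [4, 5], [6, 7]].

So P = [[1, 3, 5], [2, 6], [4, 7]], Q = [[1, 2, 3], [4, 5], [6, 7]].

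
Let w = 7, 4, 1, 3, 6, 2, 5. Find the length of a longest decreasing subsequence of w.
4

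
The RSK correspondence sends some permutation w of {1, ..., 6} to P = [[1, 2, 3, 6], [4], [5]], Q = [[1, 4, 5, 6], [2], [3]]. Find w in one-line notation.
5 4 1 2 3 6

Reverse the RSK construction: for i from n down to 1, find the cell of Q containing i, remove the entry at that cell from P, and reverse-bump it up through P; the value ejected from row 1 is w(i).

Step i=6: Q has 6 at row 1, column 4; remove that cell from P, ejecting 6. So w(6) = 6. P is now [[1, 2, 3], [4], [5]].
Step i=5: Q has 5 at row 1, column 3; remove that cell from P, ejecting 3. So w(5) = 3. P is now [[1, 2], [4], [5]].
Step i=4: Q has 4 at row 1, column 2; remove that cell from P, ejecting 2. So w(4) = 2. P is now [[1], [4], [5]].
Step i=3: Q has 3 at row 3, column 1; remove 5 from row 3 of P and reverse-bump: 5 enters row 2 and ejects 4; 4 enters row 1 and ejects 1. So w(3) = 1. P is now [[4], [5]].
Step i=2: Q has 2 at row 2, column 1; remove 5 from row 2 of P and reverse-bump: 5 enters row 1 and ejects 4. So w(2) = 4. P is now [[5]].
Step i=1: Q has 1 at row 1, column 1; remove that cell from P, ejecting 5. So w(1) = 5. P is now [].

So w = 5 4 1 2 3 6.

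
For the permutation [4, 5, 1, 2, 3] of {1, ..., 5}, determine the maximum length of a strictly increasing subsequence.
3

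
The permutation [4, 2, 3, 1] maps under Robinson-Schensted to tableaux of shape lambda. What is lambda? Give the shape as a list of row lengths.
Row-insert each entry into an empty tableau.

After inserting 4: P = [[4]].
After inserting 2: P = [[2], [4]].
After inserting 3: P = [[2, 3], [4]].
After inserting 1: P = [[1, 3], [2], [4]].

The final insertion tableau P = [[1, 3], [2], [4]] has shape [2, 1, 1].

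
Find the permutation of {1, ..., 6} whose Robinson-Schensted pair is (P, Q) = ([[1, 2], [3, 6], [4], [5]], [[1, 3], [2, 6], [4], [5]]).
5 4 6 3 1 2

Reverse the RSK construction: for i from n down to 1, find the cell of Q containing i, remove the entry at that cell from P, and reverse-bump it up through P; the value ejected from row 1 is w(i).

Step i=6: Q has 6 at row 2, column 2; remove 6 from row 2 of P and reverse-bump: 6 enters row 1 and ejects 2. So w(6) = 2. P is now [[1, 6], [3], [4], [5]].
Step i=5: Q has 5 at row 4, column 1; remove 5 from row 4 of P and reverse-bump: 5 enters row 3 and ejects 4; 4 enters row 2 and ejects 3; 3 enters row 1 and ejects 1. So w(5) = 1. P is now [[3, 6], [4], [5]].
Step i=4: Q has 4 at row 3, column 1; remove 5 from row 3 of P and reverse-bump: 5 enters row 2 and ejects 4; 4 enters row 1 and ejects 3. So w(4) = 3. P is now [[4, 6], [5]].
Step i=3: Q has 3 at row 1, column 2; remove that cell from P, ejecting 6. So w(3) = 6. P is now [[4], [5]].
Step i=2: Q has 2 at row 2, column 1; remove 5 from row 2 of P and reverse-bump: 5 enters row 1 and ejects 4. So w(2) = 4. P is now [[5]].
Step i=1: Q has 1 at row 1, column 1; remove that cell from P, ejecting 5. So w(1) = 5. P is now [].

So w = 5 4 6 3 1 2.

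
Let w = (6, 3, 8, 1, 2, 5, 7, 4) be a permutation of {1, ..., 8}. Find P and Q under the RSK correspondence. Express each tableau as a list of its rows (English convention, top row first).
Insert each entry of the permutation into P by Schensted row insertion, recording in Q the position of each new cell.

Insert 6: appended to row 1. P = [[6]], Q = [[1]].
Insert 3: 3 bumps 6 from row 1; 6 starts row 2. P = [[3], [6]], Q = [[1], [2]].
Insert 8: appended to row 1. P = [[3, 8], [6]], Q = [[1, 3], [2]].
Insert 1: 1 bumps 3 from row 1; 3 bumps 6 from row 2; 6 starts row 3. P = [[1, 8], [3], [6]], Q = [[1, 3], [2], [4]].
Insert 2: 2 bumps 8 from row 1; 8 appends to row 2. P = [[1, 2], [3, 8], [6]], Q = [[1, 3], [2, 5], [4]].
Insert 5: appended to row 1. P = [[1, 2, 5], [3, 8], [6]], Q = [[1, 3, 6], [2, 5], [4]].
Insert 7: appended to row 1. P = [[1, 2, 5, 7], [3, 8], [6]], Q = [[1, 3, 6, 7], [2, 5], [4]].
Insert 4: 4 bumps 5 from row 1; 5 bumps 8 from row 2; 8 appends to row 3. P = [[1, 2, 4, 7], [3, 5], [6, 8]], Q = [[1, 3, 6, 7], [2, 5], [4, 8]].

So P = [[1, 2, 4, 7], [3, 5], [6, 8]], Q = [[1, 3, 6, 7], [2, 5], [4, 8]].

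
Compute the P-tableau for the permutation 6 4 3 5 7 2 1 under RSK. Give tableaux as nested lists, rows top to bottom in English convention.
P = [[1, 5, 7], [2], [3], [4], [6]]

Insert 6: appended to row 1. P = [[6]].
Insert 4: 4 bumps 6 from row 1; 6 starts row 2. P = [[4], [6]].
Insert 3: 3 bumps 4 from row 1; 4 bumps 6 from row 2; 6 starts row 3. P = [[3], [4], [6]].
Insert 5: appended to row 1. P = [[3, 5], [4], [6]].
Insert 7: appended to row 1. P = [[3, 5, 7], [4], [6]].
Insert 2: 2 bumps 3 from row 1; 3 bumps 4 from row 2; 4 bumps 6 from row 3; 6 starts row 4. P = [[2, 5, 7], [3], [4], [6]].
Insert 1: 1 bumps 2 from row 1; 2 bumps 3 from row 2; 3 bumps 4 from row 3; 4 bumps 6 from row 4; 6 starts row 5. P = [[1, 5, 7], [2], [3], [4], [6]].

So P = [[1, 5, 7], [2], [3], [4], [6]].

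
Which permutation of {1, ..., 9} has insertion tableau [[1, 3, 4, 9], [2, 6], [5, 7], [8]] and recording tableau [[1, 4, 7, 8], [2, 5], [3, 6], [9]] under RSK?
5 2 1 8 7 3 6 9 4

Reverse the RSK construction: for i from n down to 1, find the cell of Q containing i, remove the entry at that cell from P, and reverse-bump it up through P; the value ejected from row 1 is w(i).

Step i=9: Q has 9 at row 4, column 1; remove 8 from row 4 of P and reverse-bump: 8 enters row 3 and ejects 7; 7 enters row 2 and ejects 6; 6 enters row 1 and ejects 4. So w(9) = 4. P is now [[1, 3, 6, 9], [2, 7], [5, 8]].
Step i=8: Q has 8 at row 1, column 4; remove that cell from P, ejecting 9. So w(8) = 9. P is now [[1, 3, 6], [2, 7], [5, 8]].
Step i=7: Q has 7 at row 1, column 3; remove that cell from P, ejecting 6. So w(7) = 6. P is now [[1, 3], [2, 7], [5, 8]].
Step i=6: Q has 6 at row 3, column 2; remove 8 from row 3 of P and reverse-bump: 8 enters row 2 and ejects 7; 7 enters row 1 and ejects 3. So w(6) = 3. P is now [[1, 7], [2, 8], [5]].
Step i=5: Q has 5 at row 2, column 2; remove 8 from row 2 of P and reverse-bump: 8 enters row 1 and ejects 7. So w(5) = 7. P is now [[1, 8], [2], [5]].
Step i=4: Q has 4 at row 1, column 2; remove that cell from P, ejecting 8. So w(4) = 8. P is now [[1], [2], [5]].
Step i=3: Q has 3 at row 3, column 1; remove 5 from row 3 of P and reverse-bump: 5 enters row 2 and ejects 2; 2 enters row 1 and ejects 1. So w(3) = 1. P is now [[2], [5]].
Step i=2: Q has 2 at row 2, column 1; remove 5 from row 2 of P and reverse-bump: 5 enters row 1 and ejects 2. So w(2) = 2. P is now [[5]].
Step i=1: Q has 1 at row 1, column 1; remove that cell from P, ejecting 5. So w(1) = 5. P is now [].

So w = 5 2 1 8 7 3 6 9 4.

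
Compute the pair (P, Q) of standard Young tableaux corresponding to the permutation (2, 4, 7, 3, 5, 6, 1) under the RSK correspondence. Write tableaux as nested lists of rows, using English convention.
Insert each entry of the permutation into P by Schensted row insertion, recording in Q the position of each new cell.

Insert 2: appended to row 1. P = [[2]].
Insert 4: appended to row 1. P = [[2, 4]].
Insert 7: appended to row 1. P = [[2, 4, 7]].
Insert 3: 3 bumps 4 from row 1; 4 starts row 2. P = [[2, 3, 7], [4]].
Insert 5: 5 bumps 7 from row 1; 7 appends to row 2. P = [[2, 3, 5], [4, 7]].
Insert 6: appended to row 1. P = [[2, 3, 5, 6], [4, 7]].
Insert 1: 1 bumps 2 from row 1; 2 bumps 4 from row 2; 4 starts row 3. P = [[1, 3, 5, 6], [2, 7], [4]].

So P = [[1, 3, 5, 6], [2, 7], [4]], Q = [[1, 2, 3, 6], [4, 5], [7]].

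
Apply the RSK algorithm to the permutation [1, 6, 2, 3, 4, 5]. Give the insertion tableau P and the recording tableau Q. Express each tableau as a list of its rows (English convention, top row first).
P = [[1, 2, 3, 4, 5], [6]], Q = [[1, 2, 4, 5, 6], [3]]

Insert each entry of the permutation into P by Schensted row insertion, recording in Q the position of each new cell.

After inserting 1: P = [[1]].
After inserting 6: P = [[1, 6]].
After inserting 2: P = [[1, 2], [6]].
After inserting 3: P = [[1, 2, 3], [6]].
After inserting 4: P = [[1, 2, 3, 4], [6]].
After inserting 5: P = [[1, 2, 3, 4, 5], [6]].

So P = [[1, 2, 3, 4, 5], [6]], Q = [[1, 2, 4, 5, 6], [3]].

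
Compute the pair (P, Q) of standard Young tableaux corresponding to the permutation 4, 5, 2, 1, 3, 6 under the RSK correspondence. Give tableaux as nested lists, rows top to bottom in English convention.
Insert each entry of the permutation into P by Schensted row insertion, recording in Q the position of each new cell.

Insert 4: appended to row 1. P = [[4]].
Insert 5: appended to row 1. P = [[4, 5]].
Insert 2: 2 bumps 4 from row 1; 4 starts row 2. P = [[2, 5], [4]].
Insert 1: 1 bumps 2 from row 1; 2 bumps 4 from row 2; 4 starts row 3. P = [[1, 5], [2], [4]].
Insert 3: 3 bumps 5 from row 1; 5 appends to row 2. P = [[1, 3], [2, 5], [4]].
Insert 6: appended to row 1. P = [[1, 3, 6], [2, 5], [4]].

So P = [[1, 3, 6], [2, 5], [4]], Q = [[1, 2, 6], [3, 5], [4]].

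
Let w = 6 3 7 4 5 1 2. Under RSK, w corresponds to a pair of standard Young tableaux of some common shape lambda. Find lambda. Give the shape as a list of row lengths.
[3, 2, 2]

RSK row insertion gives P = [[1, 2, 5], [3, 4], [6, 7]], which has shape [3, 2, 2].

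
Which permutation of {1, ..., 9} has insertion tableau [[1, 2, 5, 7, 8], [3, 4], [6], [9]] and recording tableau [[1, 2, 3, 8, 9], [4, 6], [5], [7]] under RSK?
Reverse the RSK construction: for i from n down to 1, find the cell of Q containing i, remove the entry at that cell from P, and reverse-bump it up through P; the value ejected from row 1 is w(i).

Step i=9: Q has 9 at row 1, column 5; remove that cell from P, ejecting 8. So w(9) = 8. P is now [[1, 2, 5, 7], [3, 4], [6], [9]].
Step i=8: Q has 8 at row 1, column 4; remove that cell from P, ejecting 7. So w(8) = 7. P is now [[1, 2, 5], [3, 4], [6], [9]].
Step i=7: Q has 7 at row 4, column 1; remove 9 from row 4 of P and reverse-bump: 9 enters row 3 and ejects 6; 6 enters row 2 and ejects 4; 4 enters row 1 and ejects 2. So w(7) = 2. P is now [[1, 4, 5], [3, 6], [9]].
Step i=6: Q has 6 at row 2, column 2; remove 6 from row 2 of P and reverse-bump: 6 enters row 1 and ejects 5. So w(6) = 5. P is now [[1, 4, 6], [3], [9]].
Step i=5: Q has 5 at row 3, column 1; remove 9 from row 3 of P and reverse-bump: 9 enters row 2 and ejects 3; 3 enters row 1 and ejects 1. So w(5) = 1. P is now [[3, 4, 6], [9]].
Step i=4: Q has 4 at row 2, column 1; remove 9 from row 2 of P and reverse-bump: 9 enters row 1 and ejects 6. So w(4) = 6. P is now [[3, 4, 9]].
Step i=3: Q has 3 at row 1, column 3; remove that cell from P, ejecting 9. So w(3) = 9. P is now [[3, 4]].
Step i=2: Q has 2 at row 1, column 2; remove that cell from P, ejecting 4. So w(2) = 4. P is now [[3]].
Step i=1: Q has 1 at row 1, column 1; remove that cell from P, ejecting 3. So w(1) = 3. P is now [].

So w = 3 4 9 6 1 5 2 7 8.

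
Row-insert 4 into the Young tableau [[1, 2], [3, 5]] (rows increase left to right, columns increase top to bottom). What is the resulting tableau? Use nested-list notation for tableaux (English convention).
[[1, 2, 4], [3, 5]]

4 is larger than every entry of row 1, so it is appended to row 1. The new tableau is [[1, 2, 4], [3, 5]].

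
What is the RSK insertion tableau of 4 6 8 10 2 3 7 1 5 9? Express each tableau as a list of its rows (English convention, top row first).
Insert 4: appended to row 1. P = [[4]].
Insert 6: appended to row 1. P = [[4, 6]].
Insert 8: appended to row 1. P = [[4, 6, 8]].
Insert 10: appended to row 1. P = [[4, 6, 8, 10]].
Insert 2: 2 bumps 4 from row 1; 4 starts row 2. P = [[2, 6, 8, 10], [4]].
Insert 3: 3 bumps 6 from row 1; 6 appends to row 2. P = [[2, 3, 8, 10], [4, 6]].
Insert 7: 7 bumps 8 from row 1; 8 appends to row 2. P = [[2, 3, 7, 10], [4, 6, 8]].
Insert 1: 1 bumps 2 from row 1; 2 bumps 4 from row 2; 4 starts row 3. P = [[1, 3, 7, 10], [2, 6, 8], [4]].
Insert 5: 5 bumps 7 from row 1; 7 bumps 8 from row 2; 8 appends to row 3. P = [[1, 3, 5, 10], [2, 6, 7], [4, 8]].
Insert 9: 9 bumps 10 from row 1; 10 appends to row 2. P = [[1, 3, 5, 9], [2, 6, 7, 10], [4, 8]].

So P = [[1, 3, 5, 9], [2, 6, 7, 10], [4, 8]].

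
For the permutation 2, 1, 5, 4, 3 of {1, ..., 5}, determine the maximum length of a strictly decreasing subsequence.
3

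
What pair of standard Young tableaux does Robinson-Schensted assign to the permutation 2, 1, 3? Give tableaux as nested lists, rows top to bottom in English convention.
P = [[1, 3], [2]], Q = [[1, 3], [2]]

Insert each entry of the permutation into P by Schensted row insertion, recording in Q the position of each new cell.

After inserting 2: P = [[2]].
After inserting 1: P = [[1], [2]].
After inserting 3: P = [[1, 3], [2]].

So P = [[1, 3], [2]], Q = [[1, 3], [2]].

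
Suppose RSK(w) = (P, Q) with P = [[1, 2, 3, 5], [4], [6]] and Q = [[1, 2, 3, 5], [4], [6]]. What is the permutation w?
Reverse the RSK construction: for i from n down to 1, find the cell of Q containing i, remove the entry at that cell from P, and reverse-bump it up through P; the value ejected from row 1 is w(i).

Step i=6: Q has 6 at row 3, column 1; remove 6 from row 3 of P and reverse-bump: 6 enters row 2 and ejects 4; 4 enters row 1 and ejects 3. So w(6) = 3. P is now [[1, 2, 4, 5], [6]].
Step i=5: Q has 5 at row 1, column 4; remove that cell from P, ejecting 5. So w(5) = 5. P is now [[1, 2, 4], [6]].
Step i=4: Q has 4 at row 2, column 1; remove 6 from row 2 of P and reverse-bump: 6 enters row 1 and ejects 4. So w(4) = 4. P is now [[1, 2, 6]].
Step i=3: Q has 3 at row 1, column 3; remove that cell from P, ejecting 6. So w(3) = 6. P is now [[1, 2]].
Step i=2: Q has 2 at row 1, column 2; remove that cell from P, ejecting 2. So w(2) = 2. P is now [[1]].
Step i=1: Q has 1 at row 1, column 1; remove that cell from P, ejecting 1. So w(1) = 1. P is now [].

So w = 1 2 6 4 5 3.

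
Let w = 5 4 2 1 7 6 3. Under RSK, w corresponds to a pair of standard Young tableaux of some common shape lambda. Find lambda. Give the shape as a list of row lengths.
Row-insert each entry into an empty tableau.

After inserting 5: P = [[5]].
After inserting 4: P = [[4], [5]].
After inserting 2: P = [[2], [4], [5]].
After inserting 1: P = [[1], [2], [4], [5]].
After inserting 7: P = [[1, 7], [2], [4], [5]].
After inserting 6: P = [[1, 6], [2, 7], [4], [5]].
After inserting 3: P = [[1, 3], [2, 6], [4, 7], [5]].

The final insertion tableau P = [[1, 3], [2, 6], [4, 7], [5]] has shape [2, 2, 2, 1].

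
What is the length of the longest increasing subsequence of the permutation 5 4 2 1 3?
2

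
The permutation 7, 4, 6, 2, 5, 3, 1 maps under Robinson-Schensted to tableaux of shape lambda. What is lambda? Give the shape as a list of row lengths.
[2, 2, 1, 1, 1]

RSK row insertion gives P = [[1, 3], [2, 5], [4], [6], [7]], which has shape [2, 2, 1, 1, 1].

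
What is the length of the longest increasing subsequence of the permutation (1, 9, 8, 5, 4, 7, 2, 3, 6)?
4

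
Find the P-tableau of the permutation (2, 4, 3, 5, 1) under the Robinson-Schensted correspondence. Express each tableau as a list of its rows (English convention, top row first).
After inserting 2: P = [[2]].
After inserting 4: P = [[2, 4]].
After inserting 3: P = [[2, 3], [4]].
After inserting 5: P = [[2, 3, 5], [4]].
After inserting 1: P = [[1, 3, 5], [2], [4]].

So P = [[1, 3, 5], [2], [4]].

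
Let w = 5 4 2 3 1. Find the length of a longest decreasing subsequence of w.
4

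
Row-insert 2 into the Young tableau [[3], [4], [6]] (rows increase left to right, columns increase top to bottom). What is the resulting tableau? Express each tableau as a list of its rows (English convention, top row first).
[[2], [3], [4], [6]]

In row 1, 2 replaces 3 (the leftmost entry greater than 2); 3 is bumped to row 2. In row 2, 3 replaces 4 (the leftmost entry greater than 3); 4 is bumped to row 3. In row 3, 4 replaces 6 (the leftmost entry greater than 4); 6 is bumped to row 4. 6 starts a new row 4. The new tableau is [[2], [3], [4], [6]].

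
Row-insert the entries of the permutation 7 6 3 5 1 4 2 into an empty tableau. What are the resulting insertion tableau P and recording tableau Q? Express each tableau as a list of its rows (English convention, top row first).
P = [[1, 2], [3, 4], [5], [6], [7]], Q = [[1, 4], [2, 6], [3], [5], [7]]

Insert each entry of the permutation into P by Schensted row insertion, recording in Q the position of each new cell.

Insert 7: appended to row 1. P = [[7]], Q = [[1]].
Insert 6: 6 bumps 7 from row 1; 7 starts row 2. P = [[6], [7]], Q = [[1], [2]].
Insert 3: 3 bumps 6 from row 1; 6 bumps 7 from row 2; 7 starts row 3. P = [[3], [6], [7]], Q = [[1], [2], [3]].
Insert 5: appended to row 1. P = [[3, 5], [6], [7]], Q = [[1, 4], [2], [3]].
Insert 1: 1 bumps 3 from row 1; 3 bumps 6 from row 2; 6 bumps 7 from row 3; 7 starts row 4. P = [[1, 5], [3], [6], [7]], Q = [[1, 4], [2], [3], [5]].
Insert 4: 4 bumps 5 from row 1; 5 appends to row 2. P = [[1, 4], [3, 5], [6], [7]], Q = [[1, 4], [2, 6], [3], [5]].
Insert 2: 2 bumps 4 from row 1; 4 bumps 5 from row 2; 5 bumps 6 from row 3; 6 bumps 7 from row 4; 7 starts row 5. P = [[1, 2], [3, 4], [5], [6], [7]], Q = [[1, 4], [2, 6], [3], [5], [7]].

So P = [[1, 2], [3, 4], [5], [6], [7]], Q = [[1, 4], [2, 6], [3], [5], [7]].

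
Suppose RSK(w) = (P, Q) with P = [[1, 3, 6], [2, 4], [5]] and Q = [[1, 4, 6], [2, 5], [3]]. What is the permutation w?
Reverse RSK: for i = n, n-1, ..., 1, locate i in Q, remove the corresponding corner cell from P, and reverse-bump its entry up through P; the value ejected from row 1 is w(i).

So w = 5 2 1 4 3 6.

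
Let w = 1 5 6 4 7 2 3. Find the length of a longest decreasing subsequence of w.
3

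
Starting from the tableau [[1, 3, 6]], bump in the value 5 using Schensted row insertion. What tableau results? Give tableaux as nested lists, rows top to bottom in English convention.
In row 1, 5 replaces 6 (the leftmost entry greater than 5); 6 is bumped to row 2. 6 starts a new row 2. The new tableau is [[1, 3, 5], [6]].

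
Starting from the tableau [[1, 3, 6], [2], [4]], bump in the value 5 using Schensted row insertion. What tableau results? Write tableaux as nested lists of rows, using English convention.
[[1, 3, 5], [2, 6], [4]]

In row 1, 5 replaces 6 (the leftmost entry greater than 5); 6 is bumped to row 2. 6 is appended to row 2. The new tableau is [[1, 3, 5], [2, 6], [4]].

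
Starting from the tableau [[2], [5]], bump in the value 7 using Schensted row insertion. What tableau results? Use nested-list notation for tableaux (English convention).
[[2, 7], [5]]

7 is larger than every entry of row 1, so it is appended to row 1. The new tableau is [[2, 7], [5]].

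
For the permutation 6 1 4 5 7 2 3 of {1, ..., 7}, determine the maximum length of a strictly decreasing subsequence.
3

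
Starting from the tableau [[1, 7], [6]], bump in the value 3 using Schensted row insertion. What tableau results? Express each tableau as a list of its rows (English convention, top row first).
[[1, 3], [6, 7]]

In row 1, 3 replaces 7 (the leftmost entry greater than 3); 7 is bumped to row 2. 7 is appended to row 2. The new tableau is [[1, 3], [6, 7]].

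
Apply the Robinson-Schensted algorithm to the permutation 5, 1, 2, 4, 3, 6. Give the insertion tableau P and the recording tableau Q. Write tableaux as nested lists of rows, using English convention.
Insert each entry of the permutation into P by Schensted row insertion, recording in Q the position of each new cell.

Insert 5: appended to row 1. P = [[5]], Q = [[1]].
Insert 1: 1 bumps 5 from row 1; 5 starts row 2. P = [[1], [5]], Q = [[1], [2]].
Insert 2: appended to row 1. P = [[1, 2], [5]], Q = [[1, 3], [2]].
Insert 4: appended to row 1. P = [[1, 2, 4], [5]], Q = [[1, 3, 4], [2]].
Insert 3: 3 bumps 4 from row 1; 4 bumps 5 from row 2; 5 starts row 3. P = [[1, 2, 3], [4], [5]], Q = [[1, 3, 4], [2], [5]].
Insert 6: appended to row 1. P = [[1, 2, 3, 6], [4], [5]], Q = [[1, 3, 4, 6], [2], [5]].

So P = [[1, 2, 3, 6], [4], [5]], Q = [[1, 3, 4, 6], [2], [5]].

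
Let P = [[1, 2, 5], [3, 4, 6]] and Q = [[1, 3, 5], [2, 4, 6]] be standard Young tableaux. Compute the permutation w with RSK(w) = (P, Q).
3 1 4 2 6 5

Reverse the RSK construction: for i from n down to 1, find the cell of Q containing i, remove the entry at that cell from P, and reverse-bump it up through P; the value ejected from row 1 is w(i).

Step i=6: Q has 6 at row 2, column 3; remove 6 from row 2 of P and reverse-bump: 6 enters row 1 and ejects 5. So w(6) = 5. P is now [[1, 2, 6], [3, 4]].
Step i=5: Q has 5 at row 1, column 3; remove that cell from P, ejecting 6. So w(5) = 6. P is now [[1, 2], [3, 4]].
Step i=4: Q has 4 at row 2, column 2; remove 4 from row 2 of P and reverse-bump: 4 enters row 1 and ejects 2. So w(4) = 2. P is now [[1, 4], [3]].
Step i=3: Q has 3 at row 1, column 2; remove that cell from P, ejecting 4. So w(3) = 4. P is now [[1], [3]].
Step i=2: Q has 2 at row 2, column 1; remove 3 from row 2 of P and reverse-bump: 3 enters row 1 and ejects 1. So w(2) = 1. P is now [[3]].
Step i=1: Q has 1 at row 1, column 1; remove that cell from P, ejecting 3. So w(1) = 3. P is now [].

So w = 3 1 4 2 6 5.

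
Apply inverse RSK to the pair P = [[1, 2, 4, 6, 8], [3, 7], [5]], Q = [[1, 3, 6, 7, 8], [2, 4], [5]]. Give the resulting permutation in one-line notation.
Reverse the RSK construction: for i from n down to 1, find the cell of Q containing i, remove the entry at that cell from P, and reverse-bump it up through P; the value ejected from row 1 is w(i).

Step i=8: Q has 8 at row 1, column 5; remove that cell from P, ejecting 8. So w(8) = 8. P is now [[1, 2, 4, 6], [3, 7], [5]].
Step i=7: Q has 7 at row 1, column 4; remove that cell from P, ejecting 6. So w(7) = 6. P is now [[1, 2, 4], [3, 7], [5]].
Step i=6: Q has 6 at row 1, column 3; remove that cell from P, ejecting 4. So w(6) = 4. P is now [[1, 2], [3, 7], [5]].
Step i=5: Q has 5 at row 3, column 1; remove 5 from row 3 of P and reverse-bump: 5 enters row 2 and ejects 3; 3 enters row 1 and ejects 2. So w(5) = 2. P is now [[1, 3], [5, 7]].
Step i=4: Q has 4 at row 2, column 2; remove 7 from row 2 of P and reverse-bump: 7 enters row 1 and ejects 3. So w(4) = 3. P is now [[1, 7], [5]].
Step i=3: Q has 3 at row 1, column 2; remove that cell from P, ejecting 7. So w(3) = 7. P is now [[1], [5]].
Step i=2: Q has 2 at row 2, column 1; remove 5 from row 2 of P and reverse-bump: 5 enters row 1 and ejects 1. So w(2) = 1. P is now [[5]].
Step i=1: Q has 1 at row 1, column 1; remove that cell from P, ejecting 5. So w(1) = 5. P is now [].

So w = 5 1 7 3 2 4 6 8.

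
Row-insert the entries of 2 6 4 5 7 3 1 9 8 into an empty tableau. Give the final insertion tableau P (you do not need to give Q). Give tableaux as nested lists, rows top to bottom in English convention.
P = [[1, 3, 5, 7, 8], [2, 9], [4], [6]]

Insert 2: appended to row 1. P = [[2]].
Insert 6: appended to row 1. P = [[2, 6]].
Insert 4: 4 bumps 6 from row 1; 6 starts row 2. P = [[2, 4], [6]].
Insert 5: appended to row 1. P = [[2, 4, 5], [6]].
Insert 7: appended to row 1. P = [[2, 4, 5, 7], [6]].
Insert 3: 3 bumps 4 from row 1; 4 bumps 6 from row 2; 6 starts row 3. P = [[2, 3, 5, 7], [4], [6]].
Insert 1: 1 bumps 2 from row 1; 2 bumps 4 from row 2; 4 bumps 6 from row 3; 6 starts row 4. P = [[1, 3, 5, 7], [2], [4], [6]].
Insert 9: appended to row 1. P = [[1, 3, 5, 7, 9], [2], [4], [6]].
Insert 8: 8 bumps 9 from row 1; 9 appends to row 2. P = [[1, 3, 5, 7, 8], [2, 9], [4], [6]].

So P = [[1, 3, 5, 7, 8], [2, 9], [4], [6]].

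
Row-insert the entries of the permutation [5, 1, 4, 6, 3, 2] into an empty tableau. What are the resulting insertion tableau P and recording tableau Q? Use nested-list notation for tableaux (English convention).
Insert each entry of the permutation into P by Schensted row insertion, recording in Q the position of each new cell.

Insert 5: appended to row 1. P = [[5]].
Insert 1: 1 bumps 5 from row 1; 5 starts row 2. P = [[1], [5]].
Insert 4: appended to row 1. P = [[1, 4], [5]].
Insert 6: appended to row 1. P = [[1, 4, 6], [5]].
Insert 3: 3 bumps 4 from row 1; 4 bumps 5 from row 2; 5 starts row 3. P = [[1, 3, 6], [4], [5]].
Insert 2: 2 bumps 3 from row 1; 3 bumps 4 from row 2; 4 bumps 5 from row 3; 5 starts row 4. P = [[1, 2, 6], [3], [4], [5]].

So P = [[1, 2, 6], [3], [4], [5]], Q = [[1, 3, 4], [2], [5], [6]].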